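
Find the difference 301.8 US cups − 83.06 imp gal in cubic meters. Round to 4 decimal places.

-0.3062 cubic meters

301.8 US cup = 0.0714023 m³ and 83.06 imp gal = 0.377598 m³.
0.0714023 − 0.377598 ≈ -0.3062 m³.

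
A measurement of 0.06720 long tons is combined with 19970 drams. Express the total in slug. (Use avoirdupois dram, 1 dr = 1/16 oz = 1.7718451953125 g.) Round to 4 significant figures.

7.103 slugs

0.06720 long ton = 4.67855 slug and 19970 dr = 2.42456 slug.
4.67855 + 2.42456 ≈ 7.103 slug.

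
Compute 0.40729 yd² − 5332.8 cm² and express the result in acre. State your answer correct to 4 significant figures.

-4.763e-5 acre

0.40729 yd² = 8.41508e-5 acre and 5332.8 cm² = 0.000131776 acre.
8.41508e-5 − 0.000131776 ≈ -4.763e-5 acre.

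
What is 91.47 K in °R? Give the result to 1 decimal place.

164.6 °R

°R = K × 9/5.
Applying the formula gives 164.6 °R.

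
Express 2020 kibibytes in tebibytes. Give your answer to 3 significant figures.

1 KiB = 9.31323e-10 tebibytes.
Then 2020 × 9.31323e-10 ≈ 1.88e-6 TiB.

1.88e-6 TiB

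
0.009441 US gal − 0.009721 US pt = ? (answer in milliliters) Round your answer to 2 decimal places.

31.14 milliliters

0.009441 US gal = 35.7381 mL and 0.009721 US pt = 4.59975 mL.
35.7381 − 4.59975 ≈ 31.14 mL.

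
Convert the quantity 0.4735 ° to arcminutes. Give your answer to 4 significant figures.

28.41 arcminutes

1 ° = 60.0000 arcmin.
So 0.4735 × 60.0000 ≈ 28.41 arcmin.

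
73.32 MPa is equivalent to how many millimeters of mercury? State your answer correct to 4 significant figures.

549900 mmHg

1 megapascal = 7500.62 mmHg.
Then 73.32 × 7500.62 ≈ 549900 mmHg.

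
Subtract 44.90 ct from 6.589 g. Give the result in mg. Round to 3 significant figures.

-2390 milligrams

6.589 g = 6589.00 mg and 44.90 ct = 8980.00 mg.
6589.00 − 8980.00 ≈ -2390 mg.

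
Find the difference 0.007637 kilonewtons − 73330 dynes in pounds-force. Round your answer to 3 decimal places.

1.552 lbf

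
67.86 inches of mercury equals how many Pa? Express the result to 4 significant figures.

229800 pascals

1 inch of mercury = 3386.39 Pa.
67.86 × 3386.39 ≈ 229800 Pa.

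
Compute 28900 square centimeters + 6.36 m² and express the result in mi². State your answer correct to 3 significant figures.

3.57 × 10^-6 square miles

28900 cm² = 1.11584 × 10^-6 mi² and 6.36 m² = 2.45561 × 10^-6 mi².
1.11584 × 10^-6 + 2.45561 × 10^-6 ≈ 3.57 × 10^-6 mi².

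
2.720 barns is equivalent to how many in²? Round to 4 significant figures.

4.216e-25 in²

1 barn = 1.55000e-25 in².
2.720 × 1.55000e-25 ≈ 4.216e-25 in².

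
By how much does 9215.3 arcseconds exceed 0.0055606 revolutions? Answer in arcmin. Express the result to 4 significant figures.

9215.3 arcsec = 153.588 arcmin and 0.0055606 rev = 120.109 arcmin.
153.588 − 120.109 ≈ 33.48 arcmin.

33.48 arcminutes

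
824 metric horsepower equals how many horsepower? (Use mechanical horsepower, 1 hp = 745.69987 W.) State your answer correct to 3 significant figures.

1 metric horsepower = 0.986320 hp.
Then 824 × 0.986320 ≈ 813 hp.

813 horsepower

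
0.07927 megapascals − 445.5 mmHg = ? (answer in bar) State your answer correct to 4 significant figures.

0.1987 bar

0.07927 MPa = 0.792700 bar and 445.5 mmHg = 0.593951 bar.
0.792700 − 0.593951 ≈ 0.1987 bar.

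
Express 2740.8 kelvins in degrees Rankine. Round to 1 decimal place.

°R = K × 9/5.
Applying the formula gives 4933.4 °R.

4933.4 degrees Rankine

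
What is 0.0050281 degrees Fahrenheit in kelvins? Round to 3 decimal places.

255.375 K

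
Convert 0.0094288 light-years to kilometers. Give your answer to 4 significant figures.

8.920 × 10^10 km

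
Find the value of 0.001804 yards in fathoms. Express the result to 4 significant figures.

1 yard = 0.500000 fathom.
Then 0.001804 × 0.500000 ≈ 0.0009020 fathom.

0.0009020 fathoms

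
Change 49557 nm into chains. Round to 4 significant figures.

1 nm = 4.97097e-11 chain.
Then 49557 × 4.97097e-11 ≈ 2.463e-6 chain.

2.463e-6 chain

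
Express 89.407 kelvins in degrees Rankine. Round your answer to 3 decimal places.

160.933 degrees Rankine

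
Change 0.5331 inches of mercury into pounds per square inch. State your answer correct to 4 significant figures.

1 inch of mercury = 0.491154 psi.
Thus 0.5331 × 0.491154 ≈ 0.2618 psi.

0.2618 pounds per square inch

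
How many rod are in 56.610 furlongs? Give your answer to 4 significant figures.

2264 rods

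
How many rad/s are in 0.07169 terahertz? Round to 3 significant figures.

4.50e+11 radians per second

1 terahertz = 6.28319e+12 radians per second.
0.07169 × 6.28319e+12 ≈ 4.50e+11 rad/s.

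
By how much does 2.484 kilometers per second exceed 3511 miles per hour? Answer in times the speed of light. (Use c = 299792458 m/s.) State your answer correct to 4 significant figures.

2.484 km/s = 8.28573e-6 c and 3511 mph = 5.23548e-6 c.
8.28573e-6 − 5.23548e-6 ≈ 3.050e-6 c.

3.050e-6 times the speed of light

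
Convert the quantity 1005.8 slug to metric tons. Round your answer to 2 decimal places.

14.68 metric tons

1 slug = 0.0145939 metric tons.
Thus 1005.8 × 0.0145939 ≈ 14.68 t.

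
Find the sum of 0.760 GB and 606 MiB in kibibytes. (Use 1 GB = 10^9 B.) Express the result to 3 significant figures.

1.36 × 10^6 KiB

0.760 GB = 742187.5 KiB and 606 MiB = 620544.0 KiB.
742187.5 + 620544.0 ≈ 1.36 × 10^6 KiB.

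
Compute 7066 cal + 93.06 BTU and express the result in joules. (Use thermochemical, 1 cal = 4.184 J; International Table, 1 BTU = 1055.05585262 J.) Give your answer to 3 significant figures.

128000 J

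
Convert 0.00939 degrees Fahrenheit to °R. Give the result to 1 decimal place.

459.7 °R

°R = °F + 459.67.
Applying the formula gives 459.7 °R.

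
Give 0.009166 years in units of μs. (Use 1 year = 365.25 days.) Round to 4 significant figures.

2.893 × 10^11 microseconds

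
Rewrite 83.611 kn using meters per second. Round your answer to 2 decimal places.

1 kn = 0.514444 meters per second.
83.611 × 0.514444 ≈ 43.01 m/s.

43.01 meters per second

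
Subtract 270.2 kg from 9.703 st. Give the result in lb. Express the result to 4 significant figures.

9.703 st = 135.842 lb and 270.2 kg = 595.689 lb.
135.842 − 595.689 ≈ -459.8 lb.

-459.8 pounds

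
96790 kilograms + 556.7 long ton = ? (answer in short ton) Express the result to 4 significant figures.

96790 kg = 106.693 short ton and 556.7 long ton = 623.504 short ton.
106.693 + 623.504 ≈ 730.2 short ton.

730.2 short tons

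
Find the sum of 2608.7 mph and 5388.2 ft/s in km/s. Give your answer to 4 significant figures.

2608.7 mph = 1.16619 km/s and 5388.2 ft/s = 1.64232 km/s.
1.16619 + 1.64232 ≈ 2.809 km/s.

2.809 km/s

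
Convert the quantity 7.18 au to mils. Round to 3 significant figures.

4.23e+16 mil

1 au = 5.88968e+15 mil.
7.18 × 5.88968e+15 ≈ 4.23e+16 mil.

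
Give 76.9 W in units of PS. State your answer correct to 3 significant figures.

0.105 metric horsepower

1 W = 0.00135962 PS.
So 76.9 × 0.00135962 ≈ 0.105 PS.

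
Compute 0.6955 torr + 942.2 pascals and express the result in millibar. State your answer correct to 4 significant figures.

10.35 mbar

0.6955 torr = 0.927257 mbar and 942.2 Pa = 9.42200 mbar.
0.927257 + 9.42200 ≈ 10.35 mbar.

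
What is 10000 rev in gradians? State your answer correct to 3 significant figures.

4.00e+6 gradians

1 rev = 400.000 gradians.
Thus 10000 × 400.000 ≈ 4.00e+6 grad.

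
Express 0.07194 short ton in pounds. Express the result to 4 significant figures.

1 short ton = 2000.00 lb.
Thus 0.07194 × 2000.00 ≈ 143.9 lb.

143.9 pounds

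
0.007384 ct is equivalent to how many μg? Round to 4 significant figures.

1 ct = 200000 μg.
Then 0.007384 × 200000 ≈ 1477 μg.

1477 micrograms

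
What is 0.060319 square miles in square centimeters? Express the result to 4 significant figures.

1.562 × 10^9 square centimeters

1 square mile = 2.58999 × 10^10 cm².
Then 0.060319 × 2.58999 × 10^10 ≈ 1.562 × 10^9 cm².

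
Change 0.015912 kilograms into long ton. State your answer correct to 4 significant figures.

1 kilogram = 0.000984207 long ton.
Thus 0.015912 × 0.000984207 ≈ 1.566e-5 long ton.

1.566e-5 long tons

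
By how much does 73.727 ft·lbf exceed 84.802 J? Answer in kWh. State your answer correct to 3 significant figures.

73.727 ft·lbf = 2.77668 × 10^-5 kWh and 84.802 J = 2.35561 × 10^-5 kWh.
2.77668 × 10^-5 − 2.35561 × 10^-5 ≈ 4.21 × 10^-6 kWh.

4.21 × 10^-6 kilowatt-hours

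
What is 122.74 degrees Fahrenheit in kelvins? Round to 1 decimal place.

K = (°F + 459.67) × 5/9.
Applying the formula gives 323.6 K.

323.6 K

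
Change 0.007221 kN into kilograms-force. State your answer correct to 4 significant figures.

1 kilonewton = 101.972 kgf.
Thus 0.007221 × 101.972 ≈ 0.7363 kgf.

0.7363 kgf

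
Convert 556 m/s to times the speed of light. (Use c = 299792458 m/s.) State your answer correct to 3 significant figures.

1 meter per second = 3.33564 × 10^-9 c.
556 × 3.33564 × 10^-9 ≈ 1.85 × 10^-6 c.

1.85 × 10^-6 times the speed of light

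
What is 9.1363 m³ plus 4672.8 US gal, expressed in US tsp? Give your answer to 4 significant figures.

5.442 × 10^6 US tsp

9.1363 m³ = 1.85361 × 10^6 US tsp and 4672.8 US gal = 3.58871 × 10^6 US tsp.
1.85361 × 10^6 + 3.58871 × 10^6 ≈ 5.442 × 10^6 US tsp.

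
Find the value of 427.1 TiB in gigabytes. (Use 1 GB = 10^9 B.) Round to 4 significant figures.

469600 GB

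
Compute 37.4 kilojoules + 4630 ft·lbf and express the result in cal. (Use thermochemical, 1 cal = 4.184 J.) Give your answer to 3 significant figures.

37.4 kJ = 8938.81 cal and 4630 ft·lbf = 1500.34 cal.
8938.81 + 1500.34 ≈ 10400 cal.

10400 cal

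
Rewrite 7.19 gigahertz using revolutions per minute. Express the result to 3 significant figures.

4.31e+11 rpm

1 GHz = 6.00000e+10 rpm.
7.19 × 6.00000e+10 ≈ 4.31e+11 rpm.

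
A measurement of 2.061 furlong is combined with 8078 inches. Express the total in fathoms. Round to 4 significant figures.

338.9 fathom

2.061 furlong = 226.710 fathom and 8078 in = 112.194 fathom.
226.710 + 112.194 ≈ 338.9 fathom.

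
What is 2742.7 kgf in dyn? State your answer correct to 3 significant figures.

1 kilogram-force = 980665 dyn.
So 2742.7 × 980665 ≈ 2.69e+9 dyn.

2.69e+9 dyn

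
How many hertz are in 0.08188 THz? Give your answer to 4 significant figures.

1 terahertz = 1.00000e+12 Hz.
So 0.08188 × 1.00000e+12 ≈ 8.188e+10 Hz.

8.188e+10 hertz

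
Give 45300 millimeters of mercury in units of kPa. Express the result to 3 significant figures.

1 mmHg = 0.133322 kPa.
Then 45300 × 0.133322 ≈ 6040 kPa.

6040 kilopascals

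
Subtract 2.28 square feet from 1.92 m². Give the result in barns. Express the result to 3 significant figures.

1.71 × 10^28 barn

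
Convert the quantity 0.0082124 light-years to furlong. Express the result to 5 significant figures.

3.8622 × 10^11 furlongs

1 ly = 4.70290 × 10^13 furlong.
Then 0.0082124 × 4.70290 × 10^13 ≈ 3.8622 × 10^11 furlong.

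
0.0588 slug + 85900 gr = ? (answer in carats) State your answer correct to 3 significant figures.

32100 carats

0.0588 slug = 4290.61 ct and 85900 gr = 27831.1 ct.
4290.61 + 27831.1 ≈ 32100 ct.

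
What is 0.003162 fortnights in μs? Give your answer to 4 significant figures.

3.825e+9 microseconds

1 fortnight = 1.20960e+12 μs.
Thus 0.003162 × 1.20960e+12 ≈ 3.825e+9 μs.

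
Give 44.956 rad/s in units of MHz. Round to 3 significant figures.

7.15 × 10^-6 MHz

1 radian per second = 1.59155 × 10^-7 megahertz.
Thus 44.956 × 1.59155 × 10^-7 ≈ 7.15 × 10^-6 MHz.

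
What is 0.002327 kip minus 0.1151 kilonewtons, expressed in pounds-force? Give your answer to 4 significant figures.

-23.55 pounds-force

0.002327 kip = 2.32700 lbf and 0.1151 kN = 25.8755 lbf.
2.32700 − 25.8755 ≈ -23.55 lbf.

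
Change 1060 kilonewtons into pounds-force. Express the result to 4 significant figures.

238300 lbf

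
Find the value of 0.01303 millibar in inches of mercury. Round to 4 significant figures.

0.0003848 inches of mercury

1 millibar = 0.0295300 inHg.
Then 0.01303 × 0.0295300 ≈ 0.0003848 inHg.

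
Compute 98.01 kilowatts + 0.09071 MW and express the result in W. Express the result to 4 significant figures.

98.01 kW = 98010.0 W and 0.09071 MW = 90710.0 W.
98010.0 + 90710.0 ≈ 188700 W.

188700 W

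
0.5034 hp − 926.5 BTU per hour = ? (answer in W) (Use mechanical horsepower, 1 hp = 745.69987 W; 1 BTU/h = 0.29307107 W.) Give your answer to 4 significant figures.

103.9 W

0.5034 hp = 375.385 W and 926.5 BTU/h = 271.530 W.
375.385 − 271.530 ≈ 103.9 W.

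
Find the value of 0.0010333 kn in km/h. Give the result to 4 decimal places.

0.0019 km/h

1 kn = 1.85200 km/h.
0.0010333 × 1.85200 ≈ 0.0019 km/h.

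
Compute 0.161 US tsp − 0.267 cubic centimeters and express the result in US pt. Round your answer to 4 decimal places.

0.0011 US pints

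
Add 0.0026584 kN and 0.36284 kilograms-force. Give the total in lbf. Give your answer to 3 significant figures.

0.0026584 kN = 0.597632 lbf and 0.36284 kgf = 0.799925 lbf.
0.597632 + 0.799925 ≈ 1.40 lbf.

1.40 lbf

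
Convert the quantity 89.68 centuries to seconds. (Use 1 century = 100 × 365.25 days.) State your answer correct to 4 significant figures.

2.830e+11 seconds

1 century = 3.15576e+9 s.
Then 89.68 × 3.15576e+9 ≈ 2.830e+11 s.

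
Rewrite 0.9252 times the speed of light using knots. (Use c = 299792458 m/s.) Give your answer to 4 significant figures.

1 speed of light = 5.82750e+8 kn.
Thus 0.9252 × 5.82750e+8 ≈ 5.392e+8 kn.

5.392e+8 kn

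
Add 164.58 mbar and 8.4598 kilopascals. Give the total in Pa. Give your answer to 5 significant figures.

24918 pascals

164.58 mbar = 16458.0 Pa and 8.4598 kPa = 8459.80 Pa.
16458.0 + 8459.80 ≈ 24918 Pa.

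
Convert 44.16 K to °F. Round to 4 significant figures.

-380.2 °F

K = (°F + 459.67) × 5/9.
Applying the formula gives -380.2 °F.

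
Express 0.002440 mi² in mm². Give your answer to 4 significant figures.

6.320e+9 mm²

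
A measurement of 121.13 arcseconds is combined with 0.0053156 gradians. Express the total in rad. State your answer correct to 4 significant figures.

121.13 arcsec = 0.000587255 rad and 0.0053156 grad = 8.34972e-5 rad.
0.000587255 + 8.34972e-5 ≈ 0.0006708 rad.

0.0006708 rad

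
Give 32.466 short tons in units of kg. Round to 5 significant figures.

1 short ton = 907.185 kilograms.
So 32.466 × 907.185 ≈ 29453 kg.

29453 kg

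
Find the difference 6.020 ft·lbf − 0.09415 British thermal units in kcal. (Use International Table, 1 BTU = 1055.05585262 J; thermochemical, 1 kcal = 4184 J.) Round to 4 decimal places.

6.020 ft·lbf = 0.00195077 kcal and 0.09415 BTU = 0.0237413 kcal.
0.00195077 − 0.0237413 ≈ -0.0218 kcal.

-0.0218 kcal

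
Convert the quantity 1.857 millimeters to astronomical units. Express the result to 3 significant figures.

1 millimeter = 6.68459e-15 astronomical units.
1.857 × 6.68459e-15 ≈ 1.24e-14 au.

1.24e-14 astronomical units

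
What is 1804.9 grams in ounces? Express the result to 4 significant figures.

1 g = 0.0352740 oz.
Thus 1804.9 × 0.0352740 ≈ 63.67 oz.

63.67 ounces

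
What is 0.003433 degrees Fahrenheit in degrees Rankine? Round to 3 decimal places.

459.673 degrees Rankine

°R = °F + 459.67.
Applying the formula gives 459.673 °R.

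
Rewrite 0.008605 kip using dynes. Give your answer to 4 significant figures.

1 kip = 4.44822e+8 dyn.
0.008605 × 4.44822e+8 ≈ 3.828e+6 dyn.

3.828e+6 dyn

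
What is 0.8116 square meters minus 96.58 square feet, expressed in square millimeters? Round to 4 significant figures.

0.8116 m² = 811600 mm² and 96.58 ft² = 8.97258 × 10^6 mm².
811600 − 8.97258 × 10^6 ≈ -8.161 × 10^6 mm².

-8.161 × 10^6 mm²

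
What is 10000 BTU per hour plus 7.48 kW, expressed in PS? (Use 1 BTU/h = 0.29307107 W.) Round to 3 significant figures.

10000 BTU/h = 3.98466 PS and 7.48 kW = 10.1700 PS.
3.98466 + 10.1700 ≈ 14.2 PS.

14.2 metric horsepower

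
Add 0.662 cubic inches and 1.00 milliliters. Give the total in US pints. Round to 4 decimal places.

0.0250 US pt

0.662 in³ = 0.0229264 US pt and 1.00 mL = 0.00211338 US pt.
0.0229264 + 0.00211338 ≈ 0.0250 US pt.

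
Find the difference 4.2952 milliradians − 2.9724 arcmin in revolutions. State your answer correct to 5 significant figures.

4.2952 mrad = 0.000683602 rev and 2.9724 arcmin = 0.000137611 rev.
0.000683602 − 0.000137611 ≈ 0.00054599 rev.

0.00054599 rev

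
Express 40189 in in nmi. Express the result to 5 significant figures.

1 in = 1.37149 × 10^-5 nmi.
So 40189 × 1.37149 × 10^-5 ≈ 0.55119 nmi.

0.55119 nautical miles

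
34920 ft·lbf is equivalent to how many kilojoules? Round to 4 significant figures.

1 foot-pound = 0.00135582 kilojoules.
Thus 34920 × 0.00135582 ≈ 47.35 kJ.

47.35 kJ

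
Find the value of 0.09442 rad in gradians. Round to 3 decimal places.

1 radian = 63.6620 grad.
0.09442 × 63.6620 ≈ 6.011 grad.

6.011 grad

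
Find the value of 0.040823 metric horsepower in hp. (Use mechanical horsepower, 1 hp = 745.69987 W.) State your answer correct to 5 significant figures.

1 metric horsepower = 0.986320 horsepower.
Then 0.040823 × 0.986320 ≈ 0.040265 hp.

0.040265 horsepower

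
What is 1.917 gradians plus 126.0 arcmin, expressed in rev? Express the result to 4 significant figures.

1.917 grad = 0.00479250 rev and 126.0 arcmin = 0.00583333 rev.
0.00479250 + 0.00583333 ≈ 0.01063 rev.

0.01063 rev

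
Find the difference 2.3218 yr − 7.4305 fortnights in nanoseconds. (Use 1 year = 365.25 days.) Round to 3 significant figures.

6.43e+16 nanoseconds

2.3218 yr = 7.32704e+16 ns and 7.4305 fortnight = 8.98793e+15 ns.
7.32704e+16 − 8.98793e+15 ≈ 6.43e+16 ns.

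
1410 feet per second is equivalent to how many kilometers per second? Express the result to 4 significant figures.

1 ft/s = 0.000304800 km/s.
1410 × 0.000304800 ≈ 0.4298 km/s.

0.4298 kilometers per second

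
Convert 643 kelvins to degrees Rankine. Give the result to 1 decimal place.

1157.4 degrees Rankine

°R = K × 9/5.
Applying the formula gives 1157.4 °R.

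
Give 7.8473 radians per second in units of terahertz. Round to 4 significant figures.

1 rad/s = 1.59155e-13 terahertz.
Thus 7.8473 × 1.59155e-13 ≈ 1.249e-12 THz.

1.249e-12 THz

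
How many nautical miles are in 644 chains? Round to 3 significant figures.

1 chain = 0.0108622 nmi.
644 × 0.0108622 ≈ 7.00 nmi.

7.00 nautical miles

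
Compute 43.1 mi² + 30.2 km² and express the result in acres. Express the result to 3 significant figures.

35000 acre

43.1 mi² = 27584.0 acre and 30.2 km² = 7462.58 acre.
27584.0 + 7462.58 ≈ 35000 acre.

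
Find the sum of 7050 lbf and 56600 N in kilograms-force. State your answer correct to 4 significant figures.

8969 kilograms-force

7050 lbf = 3197.83 kgf and 56600 N = 5771.59 kgf.
3197.83 + 5771.59 ≈ 8969 kgf.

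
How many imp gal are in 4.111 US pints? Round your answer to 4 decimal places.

1 US pt = 0.104084 imp gal.
So 4.111 × 0.104084 ≈ 0.4279 imp gal.

0.4279 imperial gallons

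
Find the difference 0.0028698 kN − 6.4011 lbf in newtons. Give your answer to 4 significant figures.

0.0028698 kN = 2.86980 N and 6.4011 lbf = 28.4735 N.
2.86980 − 28.4735 ≈ -25.60 N.

-25.60 N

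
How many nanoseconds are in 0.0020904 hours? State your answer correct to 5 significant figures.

1 h = 3.60000e+12 nanoseconds.
Thus 0.0020904 × 3.60000e+12 ≈ 7.5254e+9 ns.

7.5254e+9 ns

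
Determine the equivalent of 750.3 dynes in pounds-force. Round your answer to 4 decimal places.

0.0017 lbf

1 dyn = 2.24809e-6 lbf.
Then 750.3 × 2.24809e-6 ≈ 0.0017 lbf.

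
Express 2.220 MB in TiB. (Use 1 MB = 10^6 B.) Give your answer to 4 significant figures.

1 megabyte = 9.09495e-7 tebibytes.
2.220 × 9.09495e-7 ≈ 2.019e-6 TiB.

2.019e-6 tebibytes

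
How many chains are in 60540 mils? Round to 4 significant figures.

0.07644 chains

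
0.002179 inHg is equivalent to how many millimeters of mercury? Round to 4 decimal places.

1 inch of mercury = 25.4000 millimeters of mercury.
So 0.002179 × 25.4000 ≈ 0.0553 mmHg.

0.0553 millimeters of mercury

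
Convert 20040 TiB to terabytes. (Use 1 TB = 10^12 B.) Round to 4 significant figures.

22030 TB

1 TiB = 1.09951 TB.
Then 20040 × 1.09951 ≈ 22030 TB.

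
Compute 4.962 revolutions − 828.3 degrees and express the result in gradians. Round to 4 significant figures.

4.962 rev = 1984.80 grad and 828.3 ° = 920.333 grad.
1984.80 − 920.333 ≈ 1064 grad.

1064 gradians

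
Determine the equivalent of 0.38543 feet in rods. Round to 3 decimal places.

1 ft = 0.0606061 rods.
Then 0.38543 × 0.0606061 ≈ 0.023 rod.

0.023 rods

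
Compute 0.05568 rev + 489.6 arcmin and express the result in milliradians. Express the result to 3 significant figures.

492 milliradians

0.05568 rev = 349.848 mrad and 489.6 arcmin = 142.419 mrad.
349.848 + 142.419 ≈ 492 mrad.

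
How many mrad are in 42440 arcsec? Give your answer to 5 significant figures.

205.75 mrad

1 arcsec = 0.004848137 mrad.
Thus 42440 × 0.004848137 ≈ 205.75 mrad.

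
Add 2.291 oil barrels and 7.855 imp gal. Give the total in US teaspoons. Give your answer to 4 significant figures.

81140 US tsp

2.291 bbl = 73898.5 US tsp and 7.855 imp gal = 7244.90 US tsp.
73898.5 + 7244.90 ≈ 81140 US tsp.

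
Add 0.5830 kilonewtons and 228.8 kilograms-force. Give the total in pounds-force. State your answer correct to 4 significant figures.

0.5830 kN = 131.064 lbf and 228.8 kgf = 504.418 lbf.
131.064 + 504.418 ≈ 635.5 lbf.

635.5 pounds-force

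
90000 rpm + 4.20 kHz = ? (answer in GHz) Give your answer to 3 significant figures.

5.70 × 10^-6 GHz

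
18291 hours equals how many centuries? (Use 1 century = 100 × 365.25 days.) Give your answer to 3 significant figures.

0.0209 centuries

1 h = 1.14077 × 10^-6 century.
Then 18291 × 1.14077 × 10^-6 ≈ 0.0209 century.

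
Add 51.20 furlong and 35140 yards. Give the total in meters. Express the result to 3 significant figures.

51.20 furlong = 10299.8 m and 35140 yd = 32132.0 m.
10299.8 + 32132.0 ≈ 42400 m.

42400 m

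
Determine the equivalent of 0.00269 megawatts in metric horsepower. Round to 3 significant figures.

3.66 metric horsepower

1 MW = 1359.62 metric horsepower.
Then 0.00269 × 1359.62 ≈ 3.66 PS.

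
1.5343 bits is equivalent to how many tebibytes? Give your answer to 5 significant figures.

1.7443e-13 TiB

1 bit = 1.13687e-13 TiB.
Thus 1.5343 × 1.13687e-13 ≈ 1.7443e-13 TiB.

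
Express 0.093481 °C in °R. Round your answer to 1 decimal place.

491.8 °R

°R = (°C + 273.15) × 9/5.
Applying the formula gives 491.8 °R.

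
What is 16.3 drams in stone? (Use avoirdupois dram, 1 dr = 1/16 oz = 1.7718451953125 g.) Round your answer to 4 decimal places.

0.0045 st

1 dram = 0.000279018 stone.
Thus 16.3 × 0.000279018 ≈ 0.0045 st.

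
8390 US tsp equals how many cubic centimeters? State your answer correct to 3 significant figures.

41400 cubic centimeters

1 US tsp = 4.92892 cubic centimeters.
So 8390 × 4.92892 ≈ 41400 cm³.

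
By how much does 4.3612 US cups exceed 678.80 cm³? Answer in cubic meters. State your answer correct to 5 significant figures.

4.3612 US cup = 0.00103181 m³ and 678.80 cm³ = 0.000678800 m³.
0.00103181 − 0.000678800 ≈ 0.00035301 m³.

0.00035301 m³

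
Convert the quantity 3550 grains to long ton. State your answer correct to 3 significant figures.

0.000226 long tons

1 grain = 6.37755e-8 long ton.
So 3550 × 6.37755e-8 ≈ 0.000226 long ton.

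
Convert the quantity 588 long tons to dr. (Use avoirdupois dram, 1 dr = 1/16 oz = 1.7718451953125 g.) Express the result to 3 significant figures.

1 long ton = 573440 dr.
So 588 × 573440 ≈ 3.37 × 10^8 dr.

3.37 × 10^8 dr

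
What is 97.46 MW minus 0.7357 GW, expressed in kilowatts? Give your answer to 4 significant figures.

-638200 kW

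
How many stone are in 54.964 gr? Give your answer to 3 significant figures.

0.000561 st

1 grain = 1.02041e-5 st.
Then 54.964 × 1.02041e-5 ≈ 0.000561 st.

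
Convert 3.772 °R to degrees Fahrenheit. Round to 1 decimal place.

-455.9 degrees Fahrenheit

°R = °F + 459.67.
Applying the formula gives -455.9 °F.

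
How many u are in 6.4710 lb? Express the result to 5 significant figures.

1 lb = 2.73160e+26 u.
So 6.4710 × 2.73160e+26 ≈ 1.7676e+27 u.

1.7676e+27 atomic mass units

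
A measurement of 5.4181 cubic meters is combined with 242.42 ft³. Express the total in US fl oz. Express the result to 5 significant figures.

5.4181 m³ = 183208 US fl oz and 242.42 ft³ = 232119 US fl oz.
183208 + 232119 ≈ 415330 US fl oz.

415330 US fl oz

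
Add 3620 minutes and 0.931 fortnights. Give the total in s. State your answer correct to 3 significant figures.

1.34 × 10^6 s

3620 min = 217200 s and 0.931 fortnight = 1.12614 × 10^6 s.
217200 + 1.12614 × 10^6 ≈ 1.34 × 10^6 s.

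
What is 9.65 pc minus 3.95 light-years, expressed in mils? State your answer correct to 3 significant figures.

9.65 pc = 1.17231e+22 mil and 3.95 ly = 1.47126e+21 mil.
1.17231e+22 − 1.47126e+21 ≈ 1.03e+22 mil.

1.03e+22 mil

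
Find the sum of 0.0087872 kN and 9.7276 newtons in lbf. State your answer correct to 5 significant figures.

4.1623 pounds-force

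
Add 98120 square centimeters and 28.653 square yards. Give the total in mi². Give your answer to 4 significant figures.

1.304e-5 mi²

98120 cm² = 3.78843e-6 mi² and 28.653 yd² = 9.25006e-6 mi².
3.78843e-6 + 9.25006e-6 ≈ 1.304e-5 mi².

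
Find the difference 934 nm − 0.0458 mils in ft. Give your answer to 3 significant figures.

-7.52 × 10^-7 feet

934 nm = 3.06430 × 10^-6 ft and 0.0458 mil = 3.81667 × 10^-6 ft.
3.06430 × 10^-6 − 3.81667 × 10^-6 ≈ -7.52 × 10^-7 ft.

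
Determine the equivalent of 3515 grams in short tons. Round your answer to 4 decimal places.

0.0039 short ton

1 g = 1.10231 × 10^-6 short tons.
So 3515 × 1.10231 × 10^-6 ≈ 0.0039 short ton.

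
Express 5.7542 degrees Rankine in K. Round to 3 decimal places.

3.197 K

°R = K × 9/5.
Applying the formula gives 3.197 K.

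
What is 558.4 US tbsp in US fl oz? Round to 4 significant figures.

279.2 US fluid ounces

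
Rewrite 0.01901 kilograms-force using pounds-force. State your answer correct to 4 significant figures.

0.04191 lbf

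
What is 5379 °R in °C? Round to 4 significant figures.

2715 degrees Celsius

°R = (°C + 273.15) × 9/5.
Applying the formula gives 2715 °C.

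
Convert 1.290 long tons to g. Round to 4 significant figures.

1.311 × 10^6 g

1 long ton = 1.01605 × 10^6 g.
Then 1.290 × 1.01605 × 10^6 ≈ 1.311 × 10^6 g.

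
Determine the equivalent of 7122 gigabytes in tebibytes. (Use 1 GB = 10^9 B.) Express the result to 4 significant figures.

6.477 TiB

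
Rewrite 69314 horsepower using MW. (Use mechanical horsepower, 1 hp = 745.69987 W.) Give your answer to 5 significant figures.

1 horsepower = 0.000745700 MW.
69314 × 0.000745700 ≈ 51.687 MW.

51.687 MW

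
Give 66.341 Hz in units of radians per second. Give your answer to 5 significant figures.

1 Hz = 6.28319 radians per second.
Then 66.341 × 6.28319 ≈ 416.83 rad/s.

416.83 rad/s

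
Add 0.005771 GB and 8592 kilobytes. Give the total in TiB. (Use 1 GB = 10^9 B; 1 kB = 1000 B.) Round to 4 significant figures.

1.306 × 10^-5 tebibytes

0.005771 GB = 5.24869 × 10^-6 TiB and 8592 kB = 7.81438 × 10^-6 TiB.
5.24869 × 10^-6 + 7.81438 × 10^-6 ≈ 1.306 × 10^-5 TiB.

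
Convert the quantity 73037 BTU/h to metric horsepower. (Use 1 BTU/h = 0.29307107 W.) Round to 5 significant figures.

1 BTU per hour = 0.000398466 metric horsepower.
So 73037 × 0.000398466 ≈ 29.103 PS.

29.103 PS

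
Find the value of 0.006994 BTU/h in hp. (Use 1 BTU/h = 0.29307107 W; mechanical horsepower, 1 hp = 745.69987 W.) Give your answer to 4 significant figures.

1 BTU per hour = 0.000393015 horsepower.
0.006994 × 0.000393015 ≈ 2.749e-6 hp.

2.749e-6 horsepower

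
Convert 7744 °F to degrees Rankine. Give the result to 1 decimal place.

°R = °F + 459.67.
Applying the formula gives 8203.7 °R.

8203.7 degrees Rankine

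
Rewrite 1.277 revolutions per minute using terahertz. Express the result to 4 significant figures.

1 rpm = 1.66667e-14 terahertz.
1.277 × 1.66667e-14 ≈ 2.128e-14 THz.

2.128e-14 THz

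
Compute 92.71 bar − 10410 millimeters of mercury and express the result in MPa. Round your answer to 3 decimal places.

92.71 bar = 9.27100 MPa and 10410 mmHg = 1.38789 MPa.
9.27100 − 1.38789 ≈ 7.883 MPa.

7.883 megapascals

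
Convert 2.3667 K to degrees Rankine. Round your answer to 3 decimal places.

4.260 °R

°R = K × 9/5.
Applying the formula gives 4.260 °R.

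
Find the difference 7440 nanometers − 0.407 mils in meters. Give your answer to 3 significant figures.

7440 nm = 7.44000e-6 m and 0.407 mil = 1.03378e-5 m.
7.44000e-6 − 1.03378e-5 ≈ -2.90e-6 m.

-2.90e-6 meters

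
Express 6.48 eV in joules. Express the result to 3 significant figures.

1 eV = 1.60218e-19 joules.
6.48 × 1.60218e-19 ≈ 1.04e-18 J.

1.04e-18 J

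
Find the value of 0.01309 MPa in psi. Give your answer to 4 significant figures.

1 megapascal = 145.038 psi.
So 0.01309 × 145.038 ≈ 1.899 psi.

1.899 psi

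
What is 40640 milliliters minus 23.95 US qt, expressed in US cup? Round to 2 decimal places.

75.98 US cup

40640 mL = 171.7752 US cup and 23.95 US qt = 95.80000 US cup.
171.7752 − 95.80000 ≈ 75.98 US cup.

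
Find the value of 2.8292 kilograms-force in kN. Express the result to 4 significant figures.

0.02774 kilonewtons

1 kilogram-force = 0.00980665 kN.
Thus 2.8292 × 0.00980665 ≈ 0.02774 kN.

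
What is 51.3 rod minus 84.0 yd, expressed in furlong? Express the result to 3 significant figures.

51.3 rod = 1.28250 furlong and 84.0 yd = 0.381818 furlong.
1.28250 − 0.381818 ≈ 0.901 furlong.

0.901 furlong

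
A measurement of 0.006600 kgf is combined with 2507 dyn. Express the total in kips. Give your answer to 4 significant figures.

0.006600 kgf = 1.45505e-5 kip and 2507 dyn = 5.63596e-6 kip.
1.45505e-5 + 5.63596e-6 ≈ 2.019e-5 kip.

2.019e-5 kips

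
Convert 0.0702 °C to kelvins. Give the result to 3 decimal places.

K = °C + 273.15.
Applying the formula gives 273.220 K.

273.220 K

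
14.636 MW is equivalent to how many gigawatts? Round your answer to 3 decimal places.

1 MW = 0.00100000 gigawatts.
Thus 14.636 × 0.00100000 ≈ 0.015 GW.

0.015 GW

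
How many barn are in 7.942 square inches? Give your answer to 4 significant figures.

5.124e+25 barns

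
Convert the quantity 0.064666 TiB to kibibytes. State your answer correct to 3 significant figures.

6.94e+7 kibibytes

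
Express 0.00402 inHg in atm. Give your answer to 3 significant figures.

0.000134 atm

1 inch of mercury = 0.0334211 atm.
So 0.00402 × 0.0334211 ≈ 0.000134 atm.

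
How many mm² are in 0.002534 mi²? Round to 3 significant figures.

1 square mile = 2.58999 × 10^12 mm².
0.002534 × 2.58999 × 10^12 ≈ 6.56 × 10^9 mm².

6.56 × 10^9 mm²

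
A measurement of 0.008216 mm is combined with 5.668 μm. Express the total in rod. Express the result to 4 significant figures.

2.761e-6 rods

0.008216 mm = 1.63366e-6 rod and 5.668 μm = 1.12702e-6 rod.
1.63366e-6 + 1.12702e-6 ≈ 2.761e-6 rod.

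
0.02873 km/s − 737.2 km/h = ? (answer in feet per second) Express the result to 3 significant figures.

0.02873 km/s = 94.2585 ft/s and 737.2 km/h = 671.843 ft/s.
94.2585 − 671.843 ≈ -578 ft/s.

-578 feet per second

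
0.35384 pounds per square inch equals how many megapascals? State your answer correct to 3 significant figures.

1 pound per square inch = 0.00689476 megapascals.
Thus 0.35384 × 0.00689476 ≈ 0.00244 MPa.

0.00244 megapascals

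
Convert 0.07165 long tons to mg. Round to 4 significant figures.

7.280 × 10^7 mg

1 long ton = 1.01605 × 10^9 milligrams.
0.07165 × 1.01605 × 10^9 ≈ 7.280 × 10^7 mg.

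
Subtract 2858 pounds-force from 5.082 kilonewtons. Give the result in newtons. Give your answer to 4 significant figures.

5.082 kN = 5082.00 N and 2858 lbf = 12713.0 N.
5082.00 − 12713.0 ≈ -7631 N.

-7631 N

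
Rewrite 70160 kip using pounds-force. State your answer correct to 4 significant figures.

1 kip = 1000.00 pounds-force.
Then 70160 × 1000.00 ≈ 7.016 × 10^7 lbf.

7.016 × 10^7 pounds-force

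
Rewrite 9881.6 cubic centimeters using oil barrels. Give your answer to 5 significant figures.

0.062153 oil barrels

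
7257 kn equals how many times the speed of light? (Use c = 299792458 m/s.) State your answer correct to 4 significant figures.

1 knot = 1.71600e-9 times the speed of light.
7257 × 1.71600e-9 ≈ 1.245e-5 c.

1.245e-5 times the speed of light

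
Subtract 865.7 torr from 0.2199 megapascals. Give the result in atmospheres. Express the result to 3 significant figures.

1.03 atm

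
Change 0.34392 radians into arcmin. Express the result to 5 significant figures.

1182.3 arcminutes

1 rad = 3437.75 arcminutes.
Then 0.34392 × 3437.75 ≈ 1182.3 arcmin.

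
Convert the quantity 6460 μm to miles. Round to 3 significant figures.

1 micrometer = 6.21371 × 10^-10 miles.
So 6460 × 6.21371 × 10^-10 ≈ 4.01 × 10^-6 mi.

4.01 × 10^-6 mi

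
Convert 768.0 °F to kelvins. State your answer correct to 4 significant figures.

K = (°F + 459.67) × 5/9.
Applying the formula gives 682.0 K.

682.0 K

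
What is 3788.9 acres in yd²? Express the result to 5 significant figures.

1 acre = 4840.00 yd².
3788.9 × 4840.00 ≈ 1.8338e+7 yd².

1.8338e+7 yd²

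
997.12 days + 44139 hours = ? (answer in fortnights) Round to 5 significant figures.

202.59 fortnight

997.12 d = 71.2229 fortnight and 44139 h = 131.366 fortnight.
71.2229 + 131.366 ≈ 202.59 fortnight.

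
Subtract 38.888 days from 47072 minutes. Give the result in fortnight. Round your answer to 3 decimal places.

-0.443 fortnights

47072 min = 2.33492 fortnight and 38.888 d = 2.77771 fortnight.
2.33492 − 2.77771 ≈ -0.443 fortnight.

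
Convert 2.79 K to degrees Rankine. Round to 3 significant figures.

°R = K × 9/5.
Applying the formula gives 5.02 °R.

5.02 degrees Rankine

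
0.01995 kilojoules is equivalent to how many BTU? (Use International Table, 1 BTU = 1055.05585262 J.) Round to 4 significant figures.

1 kilojoule = 0.947817 BTU.
Then 0.01995 × 0.947817 ≈ 0.01891 BTU.

0.01891 British thermal units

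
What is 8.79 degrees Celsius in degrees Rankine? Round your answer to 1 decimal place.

507.5 °R

°R = (°C + 273.15) × 9/5.
Applying the formula gives 507.5 °R.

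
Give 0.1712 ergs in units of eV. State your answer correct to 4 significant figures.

1.069 × 10^11 eV

1 erg = 6.24151 × 10^11 eV.
Then 0.1712 × 6.24151 × 10^11 ≈ 1.069 × 10^11 eV.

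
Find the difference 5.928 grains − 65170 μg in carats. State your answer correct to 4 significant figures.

5.928 gr = 1.92064 ct and 65170 μg = 0.325850 ct.
1.92064 − 0.325850 ≈ 1.595 ct.

1.595 ct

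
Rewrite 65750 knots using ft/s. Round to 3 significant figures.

1 kn = 1.68781 ft/s.
So 65750 × 1.68781 ≈ 111000 ft/s.

111000 ft/s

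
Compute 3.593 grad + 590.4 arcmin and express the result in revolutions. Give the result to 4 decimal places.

3.593 grad = 0.00898250 rev and 590.4 arcmin = 0.0273333 rev.
0.00898250 + 0.0273333 ≈ 0.0363 rev.

0.0363 rev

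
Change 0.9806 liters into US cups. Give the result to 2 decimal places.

1 liter = 4.22675 US cup.
So 0.9806 × 4.22675 ≈ 4.14 US cup.

4.14 US cup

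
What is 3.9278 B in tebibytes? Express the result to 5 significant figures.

1 byte = 9.09495 × 10^-13 TiB.
Thus 3.9278 × 9.09495 × 10^-13 ≈ 3.5723 × 10^-12 TiB.

3.5723 × 10^-12 tebibytes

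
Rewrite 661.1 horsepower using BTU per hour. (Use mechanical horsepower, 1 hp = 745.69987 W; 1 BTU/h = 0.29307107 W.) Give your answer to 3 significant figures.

1.68 × 10^6 BTU/h

1 horsepower = 2544.43 BTU/h.
Thus 661.1 × 2544.43 ≈ 1.68 × 10^6 BTU/h.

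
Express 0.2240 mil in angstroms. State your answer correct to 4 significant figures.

56900 Å

1 mil = 254000 angstroms.
Thus 0.2240 × 254000 ≈ 56900 Å.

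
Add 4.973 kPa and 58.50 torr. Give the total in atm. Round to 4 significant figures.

0.1261 atmospheres

4.973 kPa = 0.0490797 atm and 58.50 torr = 0.0769737 atm.
0.0490797 + 0.0769737 ≈ 0.1261 atm.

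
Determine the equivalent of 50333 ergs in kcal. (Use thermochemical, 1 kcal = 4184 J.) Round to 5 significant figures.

1.2030e-6 kcal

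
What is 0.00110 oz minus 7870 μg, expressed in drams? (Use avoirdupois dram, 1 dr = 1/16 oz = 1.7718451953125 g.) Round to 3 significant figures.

0.00110 oz = 0.0176000 dr and 7870 μg = 0.00444170 dr.
0.0176000 − 0.00444170 ≈ 0.0132 dr.

0.0132 dr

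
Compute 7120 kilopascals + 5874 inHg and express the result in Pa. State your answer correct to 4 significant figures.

7120 kPa = 7.12000 × 10^6 Pa and 5874 inHg = 1.98916 × 10^7 Pa.
7.12000 × 10^6 + 1.98916 × 10^7 ≈ 2.701 × 10^7 Pa.

2.701 × 10^7 pascals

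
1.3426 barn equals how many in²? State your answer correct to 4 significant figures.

1 barn = 1.55000 × 10^-25 in².
So 1.3426 × 1.55000 × 10^-25 ≈ 2.081 × 10^-25 in².

2.081 × 10^-25 in²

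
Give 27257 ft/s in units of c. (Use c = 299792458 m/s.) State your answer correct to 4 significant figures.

2.771e-5 c

1 foot per second = 1.01670e-9 times the speed of light.
27257 × 1.01670e-9 ≈ 2.771e-5 c.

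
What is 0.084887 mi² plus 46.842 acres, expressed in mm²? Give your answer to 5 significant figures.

4.0942e+11 mm²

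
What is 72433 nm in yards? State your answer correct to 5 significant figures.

1 nanometer = 1.093613e-9 yd.
Thus 72433 × 1.093613e-9 ≈ 7.9214e-5 yd.

7.9214e-5 yd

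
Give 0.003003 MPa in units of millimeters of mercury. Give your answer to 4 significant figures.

1 MPa = 7500.62 mmHg.
Thus 0.003003 × 7500.62 ≈ 22.52 mmHg.

22.52 mmHg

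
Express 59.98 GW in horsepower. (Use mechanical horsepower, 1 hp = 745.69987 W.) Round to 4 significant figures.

1 gigawatt = 1.34102 × 10^6 horsepower.
Then 59.98 × 1.34102 × 10^6 ≈ 8.043 × 10^7 hp.

8.043 × 10^7 horsepower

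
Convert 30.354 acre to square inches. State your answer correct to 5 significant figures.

1 acre = 6.27264e+6 square inches.
Thus 30.354 × 6.27264e+6 ≈ 1.9040e+8 in².

1.9040e+8 in²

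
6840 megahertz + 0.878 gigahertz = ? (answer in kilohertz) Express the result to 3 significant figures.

7.72 × 10^6 kHz

6840 MHz = 6.84000 × 10^6 kHz and 0.878 GHz = 878000 kHz.
6.84000 × 10^6 + 878000 ≈ 7.72 × 10^6 kHz.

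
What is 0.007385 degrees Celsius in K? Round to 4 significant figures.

K = °C + 273.15.
Applying the formula gives 273.2 K.

273.2 kelvins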